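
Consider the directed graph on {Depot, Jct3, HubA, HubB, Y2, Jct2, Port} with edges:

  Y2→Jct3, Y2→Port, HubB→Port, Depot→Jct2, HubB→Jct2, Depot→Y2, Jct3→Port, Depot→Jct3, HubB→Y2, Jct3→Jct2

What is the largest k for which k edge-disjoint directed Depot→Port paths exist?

Assign every edge capacity 1; by Menger, the answer equals the max flow.
Path Depot→Jct3→Port (+1); total 1.
Path Depot→Y2→Port (+1); total 2.
No residual Depot→Port path; max flow = 2.
Certifying cut of size 2: {Depot→Jct3, Depot→Y2}.

2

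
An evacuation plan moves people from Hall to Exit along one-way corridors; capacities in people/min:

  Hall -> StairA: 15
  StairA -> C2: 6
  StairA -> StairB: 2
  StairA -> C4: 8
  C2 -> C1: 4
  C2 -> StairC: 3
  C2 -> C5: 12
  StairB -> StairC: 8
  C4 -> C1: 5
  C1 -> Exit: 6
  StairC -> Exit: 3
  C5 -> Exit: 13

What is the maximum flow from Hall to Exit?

Augment Hall→StairA→C2→C1→Exit: bottleneck 4, flow now 4.
Augment Hall→StairA→C2→StairC→Exit: bottleneck 2, flow now 6.
Augment Hall→StairA→StairB→StairC→Exit: bottleneck 1, flow now 7.
Augment Hall→StairA→C4→C1→Exit: bottleneck 2, flow now 9.
Augment Hall→StairA→StairB→StairC→C2→C5→Exit: bottleneck 1, flow now 10. (uses reverse residual edge)
Augment Hall→StairA→C4→C1→C2→C5→Exit: bottleneck 3, flow now 13. (uses reverse residual edge)
No augmenting path remains; maximum flow = 13.
In the residual graph, reachable from Hall: {Hall, StairA, C4}.
Min-cut edges: StairA→C2 (6), StairA→StairB (2), C4→C1 (5); capacity 6 + 2 + 5 = 13.
This cut is saturated, so no flow can exceed 13.

13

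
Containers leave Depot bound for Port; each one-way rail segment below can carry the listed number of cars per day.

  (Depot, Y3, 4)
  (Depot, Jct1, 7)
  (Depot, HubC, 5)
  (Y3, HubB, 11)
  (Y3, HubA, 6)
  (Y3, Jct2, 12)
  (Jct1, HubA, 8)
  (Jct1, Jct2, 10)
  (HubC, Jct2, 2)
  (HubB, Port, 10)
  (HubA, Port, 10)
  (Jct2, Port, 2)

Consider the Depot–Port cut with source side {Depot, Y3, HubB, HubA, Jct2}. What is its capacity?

34

Edges leaving {Depot, Y3, HubB, HubA, Jct2}: Depot→Jct1 (7), Depot→HubC (5), HubB→Port (10), HubA→Port (10), Jct2→Port (2).
Cut capacity = 7 + 5 + 10 + 10 + 2 = 34.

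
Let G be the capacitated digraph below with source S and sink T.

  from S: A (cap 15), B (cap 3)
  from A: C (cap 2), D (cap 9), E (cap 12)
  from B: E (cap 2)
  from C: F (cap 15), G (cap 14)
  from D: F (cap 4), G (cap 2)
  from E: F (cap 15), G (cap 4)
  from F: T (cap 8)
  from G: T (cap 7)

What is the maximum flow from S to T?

15

Augment S→A→C→F→T: bottleneck 2, flow now 2.
Augment S→A→D→F→T: bottleneck 4, flow now 6.
Augment S→A→D→G→T: bottleneck 2, flow now 8.
Augment S→A→E→F→T: bottleneck 2, flow now 10.
Augment S→A→E→G→T: bottleneck 4, flow now 14.
Augment S→A→E→F→C→G→T: bottleneck 1, flow now 15. (uses reverse residual edge)
No augmenting path remains; maximum flow = 15.
In the residual graph, reachable from S: {S, A, B, C, D, E, F, G}.
Min-cut edges: F→T (8), G→T (7); capacity 8 + 7 = 15.
This cut is saturated, so no flow can exceed 15.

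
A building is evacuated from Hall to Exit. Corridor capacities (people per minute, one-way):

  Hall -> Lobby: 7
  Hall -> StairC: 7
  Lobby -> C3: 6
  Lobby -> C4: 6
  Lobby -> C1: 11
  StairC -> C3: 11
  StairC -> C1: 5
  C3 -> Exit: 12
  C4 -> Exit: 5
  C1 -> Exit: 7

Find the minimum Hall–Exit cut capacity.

Augment Hall→Lobby→C3→Exit: bottleneck 6, flow now 6.
Augment Hall→Lobby→C4→Exit: bottleneck 1, flow now 7.
Augment Hall→StairC→C3→Exit: bottleneck 6, flow now 13.
Augment Hall→StairC→C1→Exit: bottleneck 1, flow now 14.
No augmenting path remains; maximum flow = 14.
By max-flow min-cut, the minimum cut capacity equals the max flow.
In the residual graph, reachable from Hall: {Hall}.
Min-cut edges: Hall→Lobby (7), Hall→StairC (7); capacity 7 + 7 = 14.

14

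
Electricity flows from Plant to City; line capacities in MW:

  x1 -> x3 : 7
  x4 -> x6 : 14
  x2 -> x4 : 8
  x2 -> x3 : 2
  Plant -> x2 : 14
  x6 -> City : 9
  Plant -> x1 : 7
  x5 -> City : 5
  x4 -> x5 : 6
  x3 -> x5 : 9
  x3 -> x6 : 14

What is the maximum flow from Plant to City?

14

Augment Plant→x1→x3→x5→City: bottleneck 5, flow now 5.
Augment Plant→x1→x3→x6→City: bottleneck 2, flow now 7.
Augment Plant→x2→x3→x6→City: bottleneck 2, flow now 9.
Augment Plant→x2→x4→x6→City: bottleneck 5, flow now 14.
No augmenting path remains; maximum flow = 14.
In the residual graph, reachable from Plant: {Plant, x1, x2, x3, x4, x5, x6}.
Min-cut edges: x5→City (5), x6→City (9); capacity 5 + 9 = 14.
This cut is saturated, so no flow can exceed 14.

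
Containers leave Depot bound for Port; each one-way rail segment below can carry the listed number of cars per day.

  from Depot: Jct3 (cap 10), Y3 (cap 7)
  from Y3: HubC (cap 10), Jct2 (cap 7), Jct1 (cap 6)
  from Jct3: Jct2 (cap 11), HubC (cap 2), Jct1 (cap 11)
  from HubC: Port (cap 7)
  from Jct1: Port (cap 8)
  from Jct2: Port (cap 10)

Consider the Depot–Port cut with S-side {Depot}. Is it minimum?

Yes — it is a minimum cut (capacity 17).

Given cut capacity: 7 + 10 = 17.
Augment Depot→Y3→HubC→Port: bottleneck 7, flow now 7.
Augment Depot→Jct3→Jct1→Port: bottleneck 8, flow now 15.
Augment Depot→Jct3→Jct2→Port: bottleneck 2, flow now 17.
No augmenting path remains; maximum flow = 17.
Cut capacity 17 equals the max flow, so it is a minimum cut.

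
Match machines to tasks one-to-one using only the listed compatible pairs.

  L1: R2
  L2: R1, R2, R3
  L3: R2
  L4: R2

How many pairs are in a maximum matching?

2

Unit-capacity flow: source→left, listed edges, right→sink; max matching = max flow.
Augmenting path L1→R2 (+1); matched 1.
Augmenting path L2→R1 (+1); matched 2.
No augmenting path remains; maximum matching = 2.
König certificate: {L2, R2} is a vertex cover of size 2 (every listed pair touches it), so no matching can be larger.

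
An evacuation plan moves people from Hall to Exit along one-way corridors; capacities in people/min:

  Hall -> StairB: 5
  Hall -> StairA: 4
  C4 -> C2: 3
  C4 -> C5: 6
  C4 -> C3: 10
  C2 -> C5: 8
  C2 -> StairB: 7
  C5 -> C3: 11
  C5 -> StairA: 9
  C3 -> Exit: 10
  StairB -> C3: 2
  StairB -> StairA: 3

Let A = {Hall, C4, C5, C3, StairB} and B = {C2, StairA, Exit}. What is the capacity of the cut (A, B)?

29

Edges leaving {Hall, C4, C5, C3, StairB}: Hall→StairA (4), C4→C2 (3), C5→StairA (9), C3→Exit (10), StairB→StairA (3).
Cut capacity = 4 + 3 + 9 + 10 + 3 = 29.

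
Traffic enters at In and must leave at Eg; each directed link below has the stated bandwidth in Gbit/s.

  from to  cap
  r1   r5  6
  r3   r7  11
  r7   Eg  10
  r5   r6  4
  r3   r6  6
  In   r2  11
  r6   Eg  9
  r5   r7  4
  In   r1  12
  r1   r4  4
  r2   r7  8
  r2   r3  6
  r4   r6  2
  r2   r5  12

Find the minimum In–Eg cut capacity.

19

Augment In→r2→r7→Eg: bottleneck 8, flow now 8.
Augment In→r1→r4→r6→Eg: bottleneck 2, flow now 10.
Augment In→r1→r5→r6→Eg: bottleneck 4, flow now 14.
Augment In→r1→r5→r7→Eg: bottleneck 2, flow now 16.
Augment In→r2→r3→r6→Eg: bottleneck 3, flow now 19.
No augmenting path remains; maximum flow = 19.
By max-flow min-cut, the minimum cut capacity equals the max flow.
In the residual graph, reachable from In: {In, r1, r4}.
Min-cut edges: In→r2 (11), r1→r5 (6), r4→r6 (2); capacity 11 + 6 + 2 = 19.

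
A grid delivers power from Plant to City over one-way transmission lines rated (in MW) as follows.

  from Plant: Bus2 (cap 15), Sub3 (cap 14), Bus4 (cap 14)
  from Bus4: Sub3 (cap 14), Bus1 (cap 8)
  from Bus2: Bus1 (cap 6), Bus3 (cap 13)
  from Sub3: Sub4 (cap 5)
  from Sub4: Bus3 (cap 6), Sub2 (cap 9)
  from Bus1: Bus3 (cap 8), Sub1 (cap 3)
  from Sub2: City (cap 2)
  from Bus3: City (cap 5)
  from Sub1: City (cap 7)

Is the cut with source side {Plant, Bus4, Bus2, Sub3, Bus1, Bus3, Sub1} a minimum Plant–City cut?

Given cut capacity: 5 + 5 + 7 = 17.
Augment Plant→Bus2→Bus3→City: bottleneck 5, flow now 5.
Augment Plant→Bus4→Bus1→Sub1→City: bottleneck 3, flow now 8.
Augment Plant→Sub3→Sub4→Sub2→City: bottleneck 2, flow now 10.
No augmenting path remains; maximum flow = 10.
In the residual graph, reachable from Plant: {Plant, Bus4, Bus2, Sub3, Sub4, Bus1, Sub2, Bus3}.
Min-cut edges: Bus1→Sub1 (3), Sub2→City (2), Bus3→City (5); capacity 3 + 2 + 5 = 10.
Cut capacity 17 exceeds the max flow 10, so it is not minimum.

No — its capacity is 17, but the minimum cut has capacity 10.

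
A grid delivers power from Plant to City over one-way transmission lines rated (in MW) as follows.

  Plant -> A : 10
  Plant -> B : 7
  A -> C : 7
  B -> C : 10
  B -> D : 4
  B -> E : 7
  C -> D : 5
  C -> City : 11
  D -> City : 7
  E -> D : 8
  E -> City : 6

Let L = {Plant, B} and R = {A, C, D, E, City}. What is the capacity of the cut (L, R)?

Edges leaving {Plant, B}: Plant→A (10), B→C (10), B→D (4), B→E (7).
Cut capacity = 10 + 10 + 4 + 7 = 31.

31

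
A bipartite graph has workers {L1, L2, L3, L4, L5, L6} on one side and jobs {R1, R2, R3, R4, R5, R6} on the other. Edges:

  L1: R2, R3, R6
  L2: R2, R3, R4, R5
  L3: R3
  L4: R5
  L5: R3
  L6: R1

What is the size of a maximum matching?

Unit-capacity flow: source→left, listed edges, right→sink; max matching = max flow.
Augmenting path L1→R2 (+1); matched 1.
Augmenting path L2→R3 (+1); matched 2.
Augmenting path L4→R5 (+1); matched 3.
Augmenting path L6→R1 (+1); matched 4.
Augmenting path L3→R3→L2→R4 (+1); matched 5.
No augmenting path remains; maximum matching = 5.
König certificate: {L1, L2, L4, L6, R3} is a vertex cover of size 5 (every listed pair touches it), so no matching can be larger.

5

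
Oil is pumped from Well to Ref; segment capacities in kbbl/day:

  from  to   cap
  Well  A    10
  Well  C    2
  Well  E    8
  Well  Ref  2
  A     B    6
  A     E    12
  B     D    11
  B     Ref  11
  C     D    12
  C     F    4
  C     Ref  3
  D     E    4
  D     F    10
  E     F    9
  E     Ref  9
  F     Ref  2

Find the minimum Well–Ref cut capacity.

21

Augment Well→Ref: bottleneck 2, flow now 2.
Augment Well→C→Ref: bottleneck 2, flow now 4.
Augment Well→E→Ref: bottleneck 8, flow now 12.
Augment Well→A→B→Ref: bottleneck 6, flow now 18.
Augment Well→A→E→Ref: bottleneck 1, flow now 19.
Augment Well→A→E→F→Ref: bottleneck 2, flow now 21.
No augmenting path remains; maximum flow = 21.
By max-flow min-cut, the minimum cut capacity equals the max flow.
In the residual graph, reachable from Well: {Well, A, E, F}.
Min-cut edges: Well→C (2), Well→Ref (2), A→B (6), E→Ref (9), F→Ref (2); capacity 2 + 2 + 6 + 9 + 2 = 21.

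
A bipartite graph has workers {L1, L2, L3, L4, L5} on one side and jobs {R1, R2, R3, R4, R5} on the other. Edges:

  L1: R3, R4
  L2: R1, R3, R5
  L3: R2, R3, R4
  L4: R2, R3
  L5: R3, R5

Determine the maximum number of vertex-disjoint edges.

Unit-capacity flow: source→left, listed edges, right→sink; max matching = max flow.
Augmenting path L1→R3 (+1); matched 1.
Augmenting path L2→R1 (+1); matched 2.
Augmenting path L3→R2 (+1); matched 3.
Augmenting path L5→R5 (+1); matched 4.
Augmenting path L4→R2→L3→R4 (+1); matched 5.
No augmenting path remains; maximum matching = 5.
König certificate: {L1, L2, L3, L4, L5} is a vertex cover of size 5 (every listed pair touches it), so no matching can be larger.

5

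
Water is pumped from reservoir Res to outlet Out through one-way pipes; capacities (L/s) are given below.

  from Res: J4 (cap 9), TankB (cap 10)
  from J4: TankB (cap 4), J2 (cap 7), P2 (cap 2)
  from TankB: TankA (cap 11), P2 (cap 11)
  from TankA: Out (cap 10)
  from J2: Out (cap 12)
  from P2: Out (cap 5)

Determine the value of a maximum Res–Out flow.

19

Augment Res→J4→J2→Out: bottleneck 7, flow now 7.
Augment Res→J4→P2→Out: bottleneck 2, flow now 9.
Augment Res→TankB→TankA→Out: bottleneck 10, flow now 19.
No augmenting path remains; maximum flow = 19.
In the residual graph, reachable from Res: {Res}.
Min-cut edges: Res→J4 (9), Res→TankB (10); capacity 9 + 10 = 19.
This cut is saturated, so no flow can exceed 19.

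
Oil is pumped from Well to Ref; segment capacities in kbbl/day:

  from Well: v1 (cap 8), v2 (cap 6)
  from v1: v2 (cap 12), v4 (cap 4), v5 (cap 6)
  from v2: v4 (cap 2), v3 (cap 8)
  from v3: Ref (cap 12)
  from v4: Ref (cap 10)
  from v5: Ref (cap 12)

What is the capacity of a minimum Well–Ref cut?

14

Augment Well→v1→v4→Ref: bottleneck 4, flow now 4.
Augment Well→v1→v5→Ref: bottleneck 4, flow now 8.
Augment Well→v2→v3→Ref: bottleneck 6, flow now 14.
No augmenting path remains; maximum flow = 14.
By max-flow min-cut, the minimum cut capacity equals the max flow.
In the residual graph, reachable from Well: {Well}.
Min-cut edges: Well→v1 (8), Well→v2 (6); capacity 8 + 6 = 14.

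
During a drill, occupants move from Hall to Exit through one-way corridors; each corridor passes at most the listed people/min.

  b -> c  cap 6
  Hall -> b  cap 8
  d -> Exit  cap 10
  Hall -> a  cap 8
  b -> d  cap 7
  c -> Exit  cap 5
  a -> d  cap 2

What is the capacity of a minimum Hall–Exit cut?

Augment Hall→a→d→Exit: bottleneck 2, flow now 2.
Augment Hall→b→c→Exit: bottleneck 5, flow now 7.
Augment Hall→b→d→Exit: bottleneck 3, flow now 10.
No augmenting path remains; maximum flow = 10.
By max-flow min-cut, the minimum cut capacity equals the max flow.
In the residual graph, reachable from Hall: {Hall, a}.
Min-cut edges: Hall→b (8), a→d (2); capacity 8 + 2 = 10.

10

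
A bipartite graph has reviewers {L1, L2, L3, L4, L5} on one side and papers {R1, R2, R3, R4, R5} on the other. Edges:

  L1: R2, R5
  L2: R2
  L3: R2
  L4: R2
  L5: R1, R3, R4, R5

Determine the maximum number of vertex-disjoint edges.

Unit-capacity flow: source→left, listed edges, right→sink; max matching = max flow.
Augmenting path L1→R2 (+1); matched 1.
Augmenting path L5→R1 (+1); matched 2.
Augmenting path L2→R2→L1→R5 (+1); matched 3.
No augmenting path remains; maximum matching = 3.
König certificate: {L1, L5, R2} is a vertex cover of size 3 (every listed pair touches it), so no matching can be larger.

3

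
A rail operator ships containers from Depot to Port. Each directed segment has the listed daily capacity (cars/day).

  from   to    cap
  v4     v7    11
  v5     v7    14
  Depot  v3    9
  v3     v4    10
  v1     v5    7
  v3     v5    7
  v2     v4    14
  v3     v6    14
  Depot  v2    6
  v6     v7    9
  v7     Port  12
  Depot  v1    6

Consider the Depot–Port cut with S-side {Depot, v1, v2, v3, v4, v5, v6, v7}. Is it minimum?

Yes — it is a minimum cut (capacity 12).

Given cut capacity: 12 = 12.
Augment Depot→v1→v5→v7→Port: bottleneck 6, flow now 6.
Augment Depot→v2→v4→v7→Port: bottleneck 6, flow now 12.
No augmenting path remains; maximum flow = 12.
Cut capacity 12 equals the max flow, so it is a minimum cut.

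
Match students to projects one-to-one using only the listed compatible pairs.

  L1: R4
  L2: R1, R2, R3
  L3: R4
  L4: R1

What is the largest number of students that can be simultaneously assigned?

Unit-capacity flow: source→left, listed edges, right→sink; max matching = max flow.
Augmenting path L1→R4 (+1); matched 1.
Augmenting path L2→R1 (+1); matched 2.
Augmenting path L4→R1→L2→R2 (+1); matched 3.
No augmenting path remains; maximum matching = 3.
König certificate: {L2, L4, R4} is a vertex cover of size 3 (every listed pair touches it), so no matching can be larger.

3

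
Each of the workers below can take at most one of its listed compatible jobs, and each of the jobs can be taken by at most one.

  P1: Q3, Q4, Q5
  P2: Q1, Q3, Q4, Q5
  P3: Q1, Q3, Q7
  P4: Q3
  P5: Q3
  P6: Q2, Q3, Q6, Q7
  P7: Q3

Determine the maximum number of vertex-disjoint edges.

Unit-capacity flow: source→left, listed edges, right→sink; max matching = max flow.
Augmenting path P1→Q3 (+1); matched 1.
Augmenting path P2→Q1 (+1); matched 2.
Augmenting path P3→Q7 (+1); matched 3.
Augmenting path P6→Q2 (+1); matched 4.
Augmenting path P4→Q3→P1→Q4 (+1); matched 5.
No augmenting path remains; maximum matching = 5.
König certificate: {P1, P2, P3, P6, Q3} is a vertex cover of size 5 (every listed pair touches it), so no matching can be larger.

5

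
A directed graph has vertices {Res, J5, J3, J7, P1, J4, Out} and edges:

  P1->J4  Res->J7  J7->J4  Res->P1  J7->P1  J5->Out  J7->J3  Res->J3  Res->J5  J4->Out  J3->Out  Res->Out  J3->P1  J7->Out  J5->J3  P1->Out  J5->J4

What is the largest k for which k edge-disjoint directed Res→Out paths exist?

5

Assign every edge capacity 1; by Menger, the answer equals the max flow.
Path Res→Out (+1); total 1.
Path Res→J5→Out (+1); total 2.
Path Res→J3→Out (+1); total 3.
Path Res→J7→Out (+1); total 4.
Path Res→P1→Out (+1); total 5.
No residual Res→Out path; max flow = 5.
Certifying cut of size 5: {Res→J3, Res→J5, Res→J7, Res→Out, Res→P1}.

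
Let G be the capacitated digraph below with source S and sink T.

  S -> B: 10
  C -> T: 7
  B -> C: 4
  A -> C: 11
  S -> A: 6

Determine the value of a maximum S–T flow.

Augment S→A→C→T: bottleneck 6, flow now 6.
Augment S→B→C→T: bottleneck 1, flow now 7.
No augmenting path remains; maximum flow = 7.
In the residual graph, reachable from S: {S, A, B, C}.
Min-cut edges: C→T (7); capacity 7 = 7.
This cut is saturated, so no flow can exceed 7.

7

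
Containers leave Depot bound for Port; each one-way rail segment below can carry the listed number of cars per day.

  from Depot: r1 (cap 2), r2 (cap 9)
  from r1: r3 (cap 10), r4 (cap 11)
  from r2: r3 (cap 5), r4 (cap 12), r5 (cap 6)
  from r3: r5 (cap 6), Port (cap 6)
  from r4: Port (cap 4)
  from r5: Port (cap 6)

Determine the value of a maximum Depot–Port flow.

Augment Depot→r1→r3→Port: bottleneck 2, flow now 2.
Augment Depot→r2→r3→Port: bottleneck 4, flow now 6.
Augment Depot→r2→r4→Port: bottleneck 4, flow now 10.
Augment Depot→r2→r5→Port: bottleneck 1, flow now 11.
No augmenting path remains; maximum flow = 11.
In the residual graph, reachable from Depot: {Depot}.
Min-cut edges: Depot→r1 (2), Depot→r2 (9); capacity 2 + 9 = 11.
This cut is saturated, so no flow can exceed 11.

11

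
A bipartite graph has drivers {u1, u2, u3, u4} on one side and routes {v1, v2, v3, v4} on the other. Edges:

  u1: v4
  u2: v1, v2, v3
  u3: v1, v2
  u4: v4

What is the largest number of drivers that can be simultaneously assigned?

3

Unit-capacity flow: source→left, listed edges, right→sink; max matching = max flow.
Augmenting path u1→v4 (+1); matched 1.
Augmenting path u2→v1 (+1); matched 2.
Augmenting path u3→v2 (+1); matched 3.
No augmenting path remains; maximum matching = 3.
König certificate: {u2, u3, v4} is a vertex cover of size 3 (every listed pair touches it), so no matching can be larger.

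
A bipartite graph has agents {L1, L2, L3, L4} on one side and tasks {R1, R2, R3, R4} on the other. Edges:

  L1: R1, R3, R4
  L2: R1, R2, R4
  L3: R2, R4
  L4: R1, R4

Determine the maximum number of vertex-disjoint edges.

Unit-capacity flow: source→left, listed edges, right→sink; max matching = max flow.
Augmenting path L1→R1 (+1); matched 1.
Augmenting path L2→R2 (+1); matched 2.
Augmenting path L3→R4 (+1); matched 3.
Augmenting path L4→R1→L1→R3 (+1); matched 4.
No augmenting path remains; maximum matching = 4.
König certificate: {L1, L2, L3, L4} is a vertex cover of size 4 (every listed pair touches it), so no matching can be larger.

4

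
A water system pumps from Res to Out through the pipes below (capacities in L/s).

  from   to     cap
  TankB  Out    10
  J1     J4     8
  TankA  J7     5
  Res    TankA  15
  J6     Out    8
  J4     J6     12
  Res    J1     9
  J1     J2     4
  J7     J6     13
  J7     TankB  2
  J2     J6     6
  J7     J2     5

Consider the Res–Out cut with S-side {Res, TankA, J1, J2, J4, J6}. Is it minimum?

Given cut capacity: 5 + 8 = 13.
Augment Res→TankA→J7→TankB→Out: bottleneck 2, flow now 2.
Augment Res→TankA→J7→J6→Out: bottleneck 3, flow now 5.
Augment Res→J1→J2→J6→Out: bottleneck 4, flow now 9.
Augment Res→J1→J4→J6→Out: bottleneck 1, flow now 10.
No augmenting path remains; maximum flow = 10.
In the residual graph, reachable from Res: {Res, TankA, J1, J2, J4, J7, J6}.
Min-cut edges: J7→TankB (2), J6→Out (8); capacity 2 + 8 = 10.
Cut capacity 13 exceeds the max flow 10, so it is not minimum.

No — its capacity is 13, but the minimum cut has capacity 10.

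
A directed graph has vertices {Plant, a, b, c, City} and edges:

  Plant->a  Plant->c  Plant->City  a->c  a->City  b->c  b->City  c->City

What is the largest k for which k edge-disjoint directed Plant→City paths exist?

3

Assign every edge capacity 1; by Menger, the answer equals the max flow.
Path Plant→City (+1); total 1.
Path Plant→a→City (+1); total 2.
Path Plant→c→City (+1); total 3.
No residual Plant→City path; max flow = 3.
Certifying cut of size 3: {Plant→City, Plant→a, Plant→c}.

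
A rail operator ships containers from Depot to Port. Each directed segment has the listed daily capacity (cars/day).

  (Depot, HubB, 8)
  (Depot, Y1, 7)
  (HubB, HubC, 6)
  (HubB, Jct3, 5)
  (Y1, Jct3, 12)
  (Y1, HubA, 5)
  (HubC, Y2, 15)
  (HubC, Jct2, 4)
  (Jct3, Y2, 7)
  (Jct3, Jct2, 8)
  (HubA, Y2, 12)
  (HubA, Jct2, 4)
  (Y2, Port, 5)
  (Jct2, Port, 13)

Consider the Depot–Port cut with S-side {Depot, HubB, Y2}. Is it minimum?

Given cut capacity: 7 + 6 + 5 + 5 = 23.
Augment Depot→HubB→HubC→Y2→Port: bottleneck 5, flow now 5.
Augment Depot→HubB→HubC→Jct2→Port: bottleneck 1, flow now 6.
Augment Depot→HubB→Jct3→Jct2→Port: bottleneck 2, flow now 8.
Augment Depot→Y1→Jct3→Jct2→Port: bottleneck 6, flow now 14.
Augment Depot→Y1→HubA→Jct2→Port: bottleneck 1, flow now 15.
No augmenting path remains; maximum flow = 15.
In the residual graph, reachable from Depot: {Depot}.
Min-cut edges: Depot→HubB (8), Depot→Y1 (7); capacity 8 + 7 = 15.
Cut capacity 23 exceeds the max flow 15, so it is not minimum.

No — its capacity is 23, but the minimum cut has capacity 15.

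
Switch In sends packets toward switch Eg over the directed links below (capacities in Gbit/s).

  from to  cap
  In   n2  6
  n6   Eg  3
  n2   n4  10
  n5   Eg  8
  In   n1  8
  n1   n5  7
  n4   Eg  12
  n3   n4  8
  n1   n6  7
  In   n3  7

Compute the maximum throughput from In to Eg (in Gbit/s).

Augment In→n1→n5→Eg: bottleneck 7, flow now 7.
Augment In→n1→n6→Eg: bottleneck 1, flow now 8.
Augment In→n2→n4→Eg: bottleneck 6, flow now 14.
Augment In→n3→n4→Eg: bottleneck 6, flow now 20.
No augmenting path remains; maximum flow = 20.
In the residual graph, reachable from In: {In, n2, n3, n4}.
Min-cut edges: In→n1 (8), n4→Eg (12); capacity 8 + 12 = 20.
This cut is saturated, so no flow can exceed 20.

20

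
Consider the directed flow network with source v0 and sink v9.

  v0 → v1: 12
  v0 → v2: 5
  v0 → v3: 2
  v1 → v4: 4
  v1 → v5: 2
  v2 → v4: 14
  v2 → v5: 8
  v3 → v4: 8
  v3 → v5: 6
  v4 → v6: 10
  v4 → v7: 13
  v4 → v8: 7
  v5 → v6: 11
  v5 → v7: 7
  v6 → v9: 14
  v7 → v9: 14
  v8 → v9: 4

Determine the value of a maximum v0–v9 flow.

Augment v0→v1→v4→v6→v9: bottleneck 4, flow now 4.
Augment v0→v1→v5→v6→v9: bottleneck 2, flow now 6.
Augment v0→v2→v4→v6→v9: bottleneck 5, flow now 11.
Augment v0→v3→v4→v6→v9: bottleneck 1, flow now 12.
Augment v0→v3→v4→v7→v9: bottleneck 1, flow now 13.
No augmenting path remains; maximum flow = 13.
In the residual graph, reachable from v0: {v0, v1}.
Min-cut edges: v0→v2 (5), v0→v3 (2), v1→v4 (4), v1→v5 (2); capacity 5 + 2 + 4 + 2 = 13.
This cut is saturated, so no flow can exceed 13.

13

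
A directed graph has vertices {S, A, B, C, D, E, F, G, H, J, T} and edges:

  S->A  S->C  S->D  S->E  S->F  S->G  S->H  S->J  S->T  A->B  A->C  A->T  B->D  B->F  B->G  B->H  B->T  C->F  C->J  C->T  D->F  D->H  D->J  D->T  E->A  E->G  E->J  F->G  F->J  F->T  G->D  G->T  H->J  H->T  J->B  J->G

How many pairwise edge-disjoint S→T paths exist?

8

Assign every edge capacity 1; by Menger, the answer equals the max flow.
Path S→T (+1); total 1.
Path S→A→T (+1); total 2.
Path S→C→T (+1); total 3.
Path S→D→T (+1); total 4.
Path S→F→T (+1); total 5.
Path S→G→T (+1); total 6.
Path S→H→T (+1); total 7.
Path S→J→B→T (+1); total 8.
No residual S→T path; max flow = 8.
Certifying cut of size 8: {A→T, B→T, C→T, D→T, F→T, G→T, H→T, S→T}.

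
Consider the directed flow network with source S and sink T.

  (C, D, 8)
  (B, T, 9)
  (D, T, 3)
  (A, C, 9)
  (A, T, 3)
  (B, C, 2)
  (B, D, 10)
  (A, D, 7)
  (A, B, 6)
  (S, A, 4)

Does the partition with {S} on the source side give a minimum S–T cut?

Given cut capacity: 4 = 4.
Augment S→A→T: bottleneck 3, flow now 3.
Augment S→A→B→T: bottleneck 1, flow now 4.
No augmenting path remains; maximum flow = 4.
Cut capacity 4 equals the max flow, so it is a minimum cut.

Yes — it is a minimum cut (capacity 4).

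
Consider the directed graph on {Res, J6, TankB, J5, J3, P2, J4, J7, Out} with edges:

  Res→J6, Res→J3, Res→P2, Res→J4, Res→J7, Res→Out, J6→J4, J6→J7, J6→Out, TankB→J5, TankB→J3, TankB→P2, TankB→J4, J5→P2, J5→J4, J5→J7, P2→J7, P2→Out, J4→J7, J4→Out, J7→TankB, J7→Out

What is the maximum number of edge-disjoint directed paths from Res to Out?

Assign every edge capacity 1; by Menger, the answer equals the max flow.
Path Res→Out (+1); total 1.
Path Res→J6→Out (+1); total 2.
Path Res→P2→Out (+1); total 3.
Path Res→J4→Out (+1); total 4.
Path Res→J7→Out (+1); total 5.
No residual Res→Out path; max flow = 5.
Certifying cut of size 5: {Res→J4, Res→J6, Res→J7, Res→Out, Res→P2}.

5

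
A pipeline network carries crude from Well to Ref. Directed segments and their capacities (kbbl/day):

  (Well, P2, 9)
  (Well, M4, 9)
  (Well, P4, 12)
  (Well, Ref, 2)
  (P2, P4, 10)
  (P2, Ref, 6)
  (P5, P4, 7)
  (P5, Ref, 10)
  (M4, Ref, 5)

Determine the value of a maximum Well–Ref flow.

Augment Well→Ref: bottleneck 2, flow now 2.
Augment Well→P2→Ref: bottleneck 6, flow now 8.
Augment Well→M4→Ref: bottleneck 5, flow now 13.
No augmenting path remains; maximum flow = 13.
In the residual graph, reachable from Well: {Well, P2, M4, P4}.
Min-cut edges: Well→Ref (2), P2→Ref (6), M4→Ref (5); capacity 2 + 6 + 5 = 13.
This cut is saturated, so no flow can exceed 13.

13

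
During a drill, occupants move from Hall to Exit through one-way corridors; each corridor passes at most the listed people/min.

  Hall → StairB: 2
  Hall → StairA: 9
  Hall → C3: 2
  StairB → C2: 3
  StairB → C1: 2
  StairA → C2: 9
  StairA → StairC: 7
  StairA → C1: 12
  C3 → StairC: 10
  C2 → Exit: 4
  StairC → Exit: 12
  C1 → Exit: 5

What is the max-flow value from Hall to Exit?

13

Augment Hall→StairB→C2→Exit: bottleneck 2, flow now 2.
Augment Hall→StairA→C2→Exit: bottleneck 2, flow now 4.
Augment Hall→StairA→StairC→Exit: bottleneck 7, flow now 11.
Augment Hall→C3→StairC→Exit: bottleneck 2, flow now 13.
No augmenting path remains; maximum flow = 13.
In the residual graph, reachable from Hall: {Hall}.
Min-cut edges: Hall→StairB (2), Hall→StairA (9), Hall→C3 (2); capacity 2 + 9 + 2 = 13.
This cut is saturated, so no flow can exceed 13.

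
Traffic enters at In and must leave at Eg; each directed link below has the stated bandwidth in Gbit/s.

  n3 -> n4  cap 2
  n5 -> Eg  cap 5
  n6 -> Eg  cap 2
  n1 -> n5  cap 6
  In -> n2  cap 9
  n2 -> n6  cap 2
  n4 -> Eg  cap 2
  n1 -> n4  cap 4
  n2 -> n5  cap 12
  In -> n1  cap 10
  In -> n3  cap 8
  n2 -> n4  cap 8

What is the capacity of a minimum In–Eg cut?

9

Augment In→n1→n4→Eg: bottleneck 2, flow now 2.
Augment In→n1→n5→Eg: bottleneck 5, flow now 7.
Augment In→n2→n6→Eg: bottleneck 2, flow now 9.
No augmenting path remains; maximum flow = 9.
By max-flow min-cut, the minimum cut capacity equals the max flow.
In the residual graph, reachable from In: {In, n1, n2, n3, n4, n5}.
Min-cut edges: n2→n6 (2), n4→Eg (2), n5→Eg (5); capacity 2 + 2 + 5 = 9.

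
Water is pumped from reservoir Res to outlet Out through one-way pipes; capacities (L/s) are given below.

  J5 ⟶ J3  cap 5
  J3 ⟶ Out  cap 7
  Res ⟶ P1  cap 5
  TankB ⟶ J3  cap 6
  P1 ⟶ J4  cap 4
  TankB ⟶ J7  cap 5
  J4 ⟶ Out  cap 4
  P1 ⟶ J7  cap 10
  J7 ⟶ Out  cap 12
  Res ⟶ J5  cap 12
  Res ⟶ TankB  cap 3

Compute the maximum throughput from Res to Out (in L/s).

Augment Res→J5→J3→Out: bottleneck 5, flow now 5.
Augment Res→TankB→J7→Out: bottleneck 3, flow now 8.
Augment Res→P1→J4→Out: bottleneck 4, flow now 12.
Augment Res→P1→J7→Out: bottleneck 1, flow now 13.
No augmenting path remains; maximum flow = 13.
In the residual graph, reachable from Res: {Res, J5}.
Min-cut edges: Res→TankB (3), Res→P1 (5), J5→J3 (5); capacity 3 + 5 + 5 = 13.
This cut is saturated, so no flow can exceed 13.

13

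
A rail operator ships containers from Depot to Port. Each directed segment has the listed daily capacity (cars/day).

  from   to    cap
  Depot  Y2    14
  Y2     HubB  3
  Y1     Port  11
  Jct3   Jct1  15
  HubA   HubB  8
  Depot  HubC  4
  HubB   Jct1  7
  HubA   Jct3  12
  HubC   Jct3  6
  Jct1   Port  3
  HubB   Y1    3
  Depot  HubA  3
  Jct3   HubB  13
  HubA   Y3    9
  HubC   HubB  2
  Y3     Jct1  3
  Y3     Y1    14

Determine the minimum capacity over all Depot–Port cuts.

9

Augment Depot→HubC→HubB→Jct1→Port: bottleneck 2, flow now 2.
Augment Depot→HubC→Jct3→Jct1→Port: bottleneck 1, flow now 3.
Augment Depot→HubA→HubB→Y1→Port: bottleneck 3, flow now 6.
Augment Depot→Y2→HubB→HubA→Y3→Y1→Port: bottleneck 3, flow now 9. (uses reverse residual edge)
No augmenting path remains; maximum flow = 9.
By max-flow min-cut, the minimum cut capacity equals the max flow.
In the residual graph, reachable from Depot: {Depot, HubC, Y2, HubB, Jct3, Jct1}.
Min-cut edges: Depot→HubA (3), HubB→Y1 (3), Jct1→Port (3); capacity 3 + 3 + 3 = 9.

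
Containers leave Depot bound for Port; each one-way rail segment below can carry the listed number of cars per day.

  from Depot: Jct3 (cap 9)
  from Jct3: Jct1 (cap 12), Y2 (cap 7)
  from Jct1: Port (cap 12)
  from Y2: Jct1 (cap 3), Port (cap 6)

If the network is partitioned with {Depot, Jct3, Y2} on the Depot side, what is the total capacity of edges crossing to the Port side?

21

Edges leaving {Depot, Jct3, Y2}: Jct3→Jct1 (12), Y2→Jct1 (3), Y2→Port (6).
Cut capacity = 12 + 3 + 6 = 21.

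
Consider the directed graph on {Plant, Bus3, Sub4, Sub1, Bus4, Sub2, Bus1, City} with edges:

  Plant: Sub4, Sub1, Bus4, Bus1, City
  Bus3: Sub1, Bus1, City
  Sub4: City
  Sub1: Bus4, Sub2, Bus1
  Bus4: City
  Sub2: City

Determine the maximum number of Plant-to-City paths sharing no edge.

Assign every edge capacity 1; by Menger, the answer equals the max flow.
Path Plant→City (+1); total 1.
Path Plant→Sub4→City (+1); total 2.
Path Plant→Bus4→City (+1); total 3.
Path Plant→Sub1→Sub2→City (+1); total 4.
No residual Plant→City path; max flow = 4.
Certifying cut of size 4: {Plant→Bus4, Plant→City, Plant→Sub1, Plant→Sub4}.

4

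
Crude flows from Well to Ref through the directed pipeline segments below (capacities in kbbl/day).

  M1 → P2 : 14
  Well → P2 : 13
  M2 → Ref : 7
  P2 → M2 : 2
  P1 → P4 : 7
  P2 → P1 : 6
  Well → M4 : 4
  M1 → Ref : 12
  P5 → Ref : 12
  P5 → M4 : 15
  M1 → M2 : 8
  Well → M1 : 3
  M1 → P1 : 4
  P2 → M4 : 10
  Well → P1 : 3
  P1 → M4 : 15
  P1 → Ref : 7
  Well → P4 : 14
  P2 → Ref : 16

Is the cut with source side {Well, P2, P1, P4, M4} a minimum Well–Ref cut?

No — its capacity is 28, but the minimum cut has capacity 19.

Given cut capacity: 3 + 2 + 16 + 7 = 28.
Augment Well→M1→Ref: bottleneck 3, flow now 3.
Augment Well→P2→Ref: bottleneck 13, flow now 16.
Augment Well→P1→Ref: bottleneck 3, flow now 19.
No augmenting path remains; maximum flow = 19.
In the residual graph, reachable from Well: {Well, P4, M4}.
Min-cut edges: Well→M1 (3), Well→P2 (13), Well→P1 (3); capacity 3 + 13 + 3 = 19.
Cut capacity 28 exceeds the max flow 19, so it is not minimum.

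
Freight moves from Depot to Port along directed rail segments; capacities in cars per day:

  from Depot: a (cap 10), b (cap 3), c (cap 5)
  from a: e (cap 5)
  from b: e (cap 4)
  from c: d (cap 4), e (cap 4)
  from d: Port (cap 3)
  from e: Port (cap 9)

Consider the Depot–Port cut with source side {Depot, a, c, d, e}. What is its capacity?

15

Edges leaving {Depot, a, c, d, e}: Depot→b (3), d→Port (3), e→Port (9).
Cut capacity = 3 + 3 + 9 = 15.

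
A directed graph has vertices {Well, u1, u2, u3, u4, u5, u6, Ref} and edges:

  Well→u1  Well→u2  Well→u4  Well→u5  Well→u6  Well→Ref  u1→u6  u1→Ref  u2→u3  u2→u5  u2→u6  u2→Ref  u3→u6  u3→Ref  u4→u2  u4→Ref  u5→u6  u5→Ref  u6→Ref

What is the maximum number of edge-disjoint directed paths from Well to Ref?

6

Assign every edge capacity 1; by Menger, the answer equals the max flow.
Path Well→Ref (+1); total 1.
Path Well→u1→Ref (+1); total 2.
Path Well→u2→Ref (+1); total 3.
Path Well→u4→Ref (+1); total 4.
Path Well→u5→Ref (+1); total 5.
Path Well→u6→Ref (+1); total 6.
No residual Well→Ref path; max flow = 6.
Certifying cut of size 6: {Well→Ref, Well→u1, Well→u2, Well→u4, Well→u5, Well→u6}.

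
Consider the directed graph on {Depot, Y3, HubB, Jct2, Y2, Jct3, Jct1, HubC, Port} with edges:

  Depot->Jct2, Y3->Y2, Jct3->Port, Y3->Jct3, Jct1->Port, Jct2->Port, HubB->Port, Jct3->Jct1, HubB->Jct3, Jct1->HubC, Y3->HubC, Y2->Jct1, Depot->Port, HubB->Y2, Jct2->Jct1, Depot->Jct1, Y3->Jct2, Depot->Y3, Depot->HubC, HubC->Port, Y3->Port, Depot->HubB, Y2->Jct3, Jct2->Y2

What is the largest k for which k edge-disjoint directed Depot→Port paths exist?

6

Assign every edge capacity 1; by Menger, the answer equals the max flow.
Path Depot→Port (+1); total 1.
Path Depot→Y3→Port (+1); total 2.
Path Depot→HubB→Port (+1); total 3.
Path Depot→Jct2→Port (+1); total 4.
Path Depot→Jct1→Port (+1); total 5.
Path Depot→HubC→Port (+1); total 6.
No residual Depot→Port path; max flow = 6.
Certifying cut of size 6: {Depot→HubB, Depot→HubC, Depot→Jct1, Depot→Jct2, Depot→Port, Depot→Y3}.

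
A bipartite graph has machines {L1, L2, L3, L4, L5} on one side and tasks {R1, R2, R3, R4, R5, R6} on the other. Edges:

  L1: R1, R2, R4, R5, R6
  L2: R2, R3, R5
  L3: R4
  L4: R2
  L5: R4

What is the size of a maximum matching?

Unit-capacity flow: source→left, listed edges, right→sink; max matching = max flow.
Augmenting path L1→R1 (+1); matched 1.
Augmenting path L2→R2 (+1); matched 2.
Augmenting path L3→R4 (+1); matched 3.
Augmenting path L4→R2→L2→R3 (+1); matched 4.
No augmenting path remains; maximum matching = 4.
König certificate: {L1, L2, L4, R4} is a vertex cover of size 4 (every listed pair touches it), so no matching can be larger.

4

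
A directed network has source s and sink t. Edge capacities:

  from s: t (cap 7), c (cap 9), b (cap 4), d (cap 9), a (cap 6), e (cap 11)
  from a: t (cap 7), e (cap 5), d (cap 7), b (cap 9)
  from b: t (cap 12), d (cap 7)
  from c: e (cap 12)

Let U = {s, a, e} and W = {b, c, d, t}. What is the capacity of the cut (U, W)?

52

Edges leaving {s, a, e}: s→b (4), s→c (9), s→d (9), s→t (7), a→b (9), a→d (7), a→t (7).
Cut capacity = 4 + 9 + 9 + 7 + 9 + 7 + 7 = 52.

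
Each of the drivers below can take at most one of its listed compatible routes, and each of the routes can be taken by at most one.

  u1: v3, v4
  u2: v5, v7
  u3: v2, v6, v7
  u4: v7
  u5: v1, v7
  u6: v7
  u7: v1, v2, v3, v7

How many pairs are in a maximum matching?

6

Unit-capacity flow: source→left, listed edges, right→sink; max matching = max flow.
Augmenting path u1→v3 (+1); matched 1.
Augmenting path u2→v5 (+1); matched 2.
Augmenting path u3→v2 (+1); matched 3.
Augmenting path u4→v7 (+1); matched 4.
Augmenting path u5→v1 (+1); matched 5.
Augmenting path u7→v2→u3→v6 (+1); matched 6.
No augmenting path remains; maximum matching = 6.
König certificate: {u1, u2, u3, u5, u7, v7} is a vertex cover of size 6 (every listed pair touches it), so no matching can be larger.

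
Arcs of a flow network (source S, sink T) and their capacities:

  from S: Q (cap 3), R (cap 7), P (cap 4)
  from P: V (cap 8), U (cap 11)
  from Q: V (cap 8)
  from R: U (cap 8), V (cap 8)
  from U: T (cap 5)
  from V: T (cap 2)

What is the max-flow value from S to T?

Augment S→P→U→T: bottleneck 4, flow now 4.
Augment S→Q→V→T: bottleneck 2, flow now 6.
Augment S→R→U→T: bottleneck 1, flow now 7.
No augmenting path remains; maximum flow = 7.
In the residual graph, reachable from S: {S, P, Q, R, U, V}.
Min-cut edges: U→T (5), V→T (2); capacity 5 + 2 = 7.
This cut is saturated, so no flow can exceed 7.

7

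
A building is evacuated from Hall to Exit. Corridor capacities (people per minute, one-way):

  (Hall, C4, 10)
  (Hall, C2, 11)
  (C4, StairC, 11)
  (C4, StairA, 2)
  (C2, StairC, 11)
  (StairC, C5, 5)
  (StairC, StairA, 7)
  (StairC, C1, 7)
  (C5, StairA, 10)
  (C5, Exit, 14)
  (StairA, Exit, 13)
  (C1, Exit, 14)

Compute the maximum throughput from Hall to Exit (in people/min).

Augment Hall→C4→StairA→Exit: bottleneck 2, flow now 2.
Augment Hall→C4→StairC→C5→Exit: bottleneck 5, flow now 7.
Augment Hall→C4→StairC→StairA→Exit: bottleneck 3, flow now 10.
Augment Hall→C2→StairC→StairA→Exit: bottleneck 4, flow now 14.
Augment Hall→C2→StairC→C1→Exit: bottleneck 7, flow now 21.
No augmenting path remains; maximum flow = 21.
In the residual graph, reachable from Hall: {Hall}.
Min-cut edges: Hall→C4 (10), Hall→C2 (11); capacity 10 + 11 = 21.
This cut is saturated, so no flow can exceed 21.

21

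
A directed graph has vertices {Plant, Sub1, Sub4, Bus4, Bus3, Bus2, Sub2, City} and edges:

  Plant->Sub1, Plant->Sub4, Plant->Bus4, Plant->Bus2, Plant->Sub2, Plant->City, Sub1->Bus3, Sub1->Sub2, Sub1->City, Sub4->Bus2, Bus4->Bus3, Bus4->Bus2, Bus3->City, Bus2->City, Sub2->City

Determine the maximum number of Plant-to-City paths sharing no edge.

Assign every edge capacity 1; by Menger, the answer equals the max flow.
Path Plant→City (+1); total 1.
Path Plant→Sub1→City (+1); total 2.
Path Plant→Bus2→City (+1); total 3.
Path Plant→Sub2→City (+1); total 4.
Path Plant→Bus4→Bus3→City (+1); total 5.
No residual Plant→City path; max flow = 5.
Certifying cut of size 5: {Bus2→City, Plant→Bus4, Plant→City, Plant→Sub1, Plant→Sub2}.

5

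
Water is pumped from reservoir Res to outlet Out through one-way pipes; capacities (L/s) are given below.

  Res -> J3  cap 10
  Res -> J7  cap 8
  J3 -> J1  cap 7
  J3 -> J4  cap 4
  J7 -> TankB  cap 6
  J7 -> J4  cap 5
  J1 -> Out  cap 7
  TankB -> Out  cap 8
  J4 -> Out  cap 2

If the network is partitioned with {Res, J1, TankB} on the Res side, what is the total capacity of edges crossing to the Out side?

Edges leaving {Res, J1, TankB}: Res→J3 (10), Res→J7 (8), J1→Out (7), TankB→Out (8).
Cut capacity = 10 + 8 + 7 + 8 = 33.

33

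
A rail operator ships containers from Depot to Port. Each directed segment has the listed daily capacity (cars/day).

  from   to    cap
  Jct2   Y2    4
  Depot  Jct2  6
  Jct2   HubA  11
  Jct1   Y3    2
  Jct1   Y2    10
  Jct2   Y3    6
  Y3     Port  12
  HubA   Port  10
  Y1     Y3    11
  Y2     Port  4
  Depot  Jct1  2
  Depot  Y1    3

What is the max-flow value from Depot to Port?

11

Augment Depot→Y1→Y3→Port: bottleneck 3, flow now 3.
Augment Depot→Jct2→Y3→Port: bottleneck 6, flow now 9.
Augment Depot→Jct1→Y3→Port: bottleneck 2, flow now 11.
No augmenting path remains; maximum flow = 11.
In the residual graph, reachable from Depot: {Depot}.
Min-cut edges: Depot→Y1 (3), Depot→Jct2 (6), Depot→Jct1 (2); capacity 3 + 6 + 2 = 11.
This cut is saturated, so no flow can exceed 11.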